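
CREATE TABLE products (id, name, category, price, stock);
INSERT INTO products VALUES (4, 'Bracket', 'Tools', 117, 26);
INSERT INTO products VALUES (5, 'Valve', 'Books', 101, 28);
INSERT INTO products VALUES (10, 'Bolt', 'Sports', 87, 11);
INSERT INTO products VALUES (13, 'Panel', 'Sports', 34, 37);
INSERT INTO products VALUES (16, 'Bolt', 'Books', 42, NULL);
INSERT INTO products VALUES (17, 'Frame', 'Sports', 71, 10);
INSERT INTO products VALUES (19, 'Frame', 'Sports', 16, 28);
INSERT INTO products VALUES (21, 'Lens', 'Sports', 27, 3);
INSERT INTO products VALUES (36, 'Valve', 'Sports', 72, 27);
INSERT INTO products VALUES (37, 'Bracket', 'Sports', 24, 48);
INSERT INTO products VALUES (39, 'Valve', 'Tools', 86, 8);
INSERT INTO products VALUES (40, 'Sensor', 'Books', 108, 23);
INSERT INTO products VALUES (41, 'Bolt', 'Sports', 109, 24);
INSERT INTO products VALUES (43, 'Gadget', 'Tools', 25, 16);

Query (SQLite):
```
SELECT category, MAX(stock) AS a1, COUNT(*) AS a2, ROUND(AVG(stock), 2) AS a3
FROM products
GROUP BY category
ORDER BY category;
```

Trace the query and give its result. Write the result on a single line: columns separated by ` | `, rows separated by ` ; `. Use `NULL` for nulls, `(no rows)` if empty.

Books | 28 | 3 | 25.5 ; Sports | 48 | 8 | 23.5 ; Tools | 26 | 3 | 16.67

Group products by category.
Per group compute: MAX(stock), COUNT(*), ROUND(AVG(stock), 2).
  Books: ids {5, 16, 40} → MAX(stock)=28, COUNT(*)=3, ROUND(AVG(stock), 2)=25.5
  Sports: ids {10, 13, 17, 19, 21, 36, 37, 41} → MAX(stock)=48, COUNT(*)=8, ROUND(AVG(stock), 2)=23.5
  Tools: ids {4, 39, 43} → MAX(stock)=26, COUNT(*)=3, ROUND(AVG(stock), 2)=16.67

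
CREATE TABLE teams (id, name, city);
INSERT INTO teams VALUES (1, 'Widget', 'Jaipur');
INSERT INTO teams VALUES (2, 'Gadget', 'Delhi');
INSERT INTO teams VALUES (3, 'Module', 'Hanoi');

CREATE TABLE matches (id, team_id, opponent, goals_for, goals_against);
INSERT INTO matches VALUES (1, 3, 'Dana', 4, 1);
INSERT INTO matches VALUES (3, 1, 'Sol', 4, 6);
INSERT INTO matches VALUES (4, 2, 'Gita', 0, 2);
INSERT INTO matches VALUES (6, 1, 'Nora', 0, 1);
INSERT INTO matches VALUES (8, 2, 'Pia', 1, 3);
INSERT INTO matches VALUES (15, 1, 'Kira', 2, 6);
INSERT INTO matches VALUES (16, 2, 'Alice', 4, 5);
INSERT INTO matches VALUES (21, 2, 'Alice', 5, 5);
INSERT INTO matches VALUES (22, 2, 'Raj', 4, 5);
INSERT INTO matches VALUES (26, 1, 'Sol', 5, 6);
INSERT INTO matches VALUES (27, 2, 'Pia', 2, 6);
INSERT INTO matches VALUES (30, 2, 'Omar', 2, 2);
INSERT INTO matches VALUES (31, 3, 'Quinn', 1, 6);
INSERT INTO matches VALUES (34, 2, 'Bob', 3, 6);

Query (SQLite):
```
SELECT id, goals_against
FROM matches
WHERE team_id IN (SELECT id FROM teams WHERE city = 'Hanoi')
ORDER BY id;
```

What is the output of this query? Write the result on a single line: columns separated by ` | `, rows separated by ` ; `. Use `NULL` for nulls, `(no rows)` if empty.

Inner query: teams.id where city = 'Hanoi'.
Outer: keep matches rows whose team_id is in that set.
Inner query → {3}

1 | 1 ; 31 | 6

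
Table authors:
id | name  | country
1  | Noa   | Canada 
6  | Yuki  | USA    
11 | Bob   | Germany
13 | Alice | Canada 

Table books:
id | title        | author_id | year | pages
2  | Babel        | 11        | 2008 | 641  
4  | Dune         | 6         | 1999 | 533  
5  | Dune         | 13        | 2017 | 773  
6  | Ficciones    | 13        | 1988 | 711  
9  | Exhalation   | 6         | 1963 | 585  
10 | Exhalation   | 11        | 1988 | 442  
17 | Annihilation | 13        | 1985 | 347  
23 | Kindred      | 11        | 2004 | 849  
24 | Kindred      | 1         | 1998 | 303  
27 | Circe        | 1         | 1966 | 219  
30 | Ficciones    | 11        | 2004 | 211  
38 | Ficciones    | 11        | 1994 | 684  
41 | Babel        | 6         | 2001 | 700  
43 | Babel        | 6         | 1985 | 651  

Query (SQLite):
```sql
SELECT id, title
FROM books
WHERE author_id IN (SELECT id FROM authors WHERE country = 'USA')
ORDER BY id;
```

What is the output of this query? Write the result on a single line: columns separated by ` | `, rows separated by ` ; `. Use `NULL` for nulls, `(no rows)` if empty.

Inner query: authors.id where country = 'USA'.
Outer: keep books rows whose author_id is in that set.
Inner query → {6}

4 | Dune ; 9 | Exhalation ; 41 | Babel ; 43 | Babel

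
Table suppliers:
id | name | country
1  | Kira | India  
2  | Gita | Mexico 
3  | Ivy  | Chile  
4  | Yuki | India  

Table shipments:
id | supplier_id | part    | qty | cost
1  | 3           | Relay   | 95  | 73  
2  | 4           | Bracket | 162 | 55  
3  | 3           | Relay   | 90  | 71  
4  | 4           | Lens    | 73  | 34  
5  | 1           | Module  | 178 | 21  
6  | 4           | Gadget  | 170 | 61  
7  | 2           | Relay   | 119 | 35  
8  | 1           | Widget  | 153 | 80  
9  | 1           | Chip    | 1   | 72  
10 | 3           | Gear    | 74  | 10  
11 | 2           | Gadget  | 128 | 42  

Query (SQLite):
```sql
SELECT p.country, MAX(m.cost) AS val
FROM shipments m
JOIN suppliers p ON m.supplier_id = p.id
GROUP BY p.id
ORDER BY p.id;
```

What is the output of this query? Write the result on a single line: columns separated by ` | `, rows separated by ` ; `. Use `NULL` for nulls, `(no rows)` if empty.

Join each shipments row to its suppliers via supplier_id.
Group joined rows by suppliers.id; compute MAX(m.cost) per group.
  1: ids {5, 8, 9} → MAX(m.cost)=80
  2: ids {7, 11} → MAX(m.cost)=42
  3: ids {1, 3, 10} → MAX(m.cost)=73
  4: ids {2, 4, 6} → MAX(m.cost)=61

India | 80 ; Mexico | 42 ; Chile | 73 ; India | 61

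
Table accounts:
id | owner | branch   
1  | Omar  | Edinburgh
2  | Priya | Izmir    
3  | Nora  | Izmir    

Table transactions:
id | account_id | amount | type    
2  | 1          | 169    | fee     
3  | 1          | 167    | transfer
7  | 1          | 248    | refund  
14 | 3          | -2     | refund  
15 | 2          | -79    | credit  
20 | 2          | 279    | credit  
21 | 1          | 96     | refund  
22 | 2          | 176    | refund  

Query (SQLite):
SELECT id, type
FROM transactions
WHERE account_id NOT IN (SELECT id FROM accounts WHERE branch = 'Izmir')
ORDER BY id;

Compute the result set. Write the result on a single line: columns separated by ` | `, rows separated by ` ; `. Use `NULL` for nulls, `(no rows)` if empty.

2 | fee ; 3 | transfer ; 7 | refund ; 21 | refund

Inner query: accounts.id where branch = 'Izmir'.
Outer: keep transactions rows whose account_id is not in that set.
Inner query → {2, 3}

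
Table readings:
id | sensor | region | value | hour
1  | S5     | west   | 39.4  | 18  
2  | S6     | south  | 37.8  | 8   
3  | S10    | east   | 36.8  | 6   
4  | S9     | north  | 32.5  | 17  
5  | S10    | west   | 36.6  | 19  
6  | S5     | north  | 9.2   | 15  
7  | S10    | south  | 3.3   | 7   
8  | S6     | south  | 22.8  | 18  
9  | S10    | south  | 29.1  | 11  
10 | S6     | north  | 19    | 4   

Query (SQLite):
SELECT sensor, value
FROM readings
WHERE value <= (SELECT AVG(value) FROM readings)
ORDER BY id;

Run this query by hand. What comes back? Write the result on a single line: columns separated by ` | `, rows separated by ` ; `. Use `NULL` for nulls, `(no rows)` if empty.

Scalar subquery: AVG(value) over all readings rows = 26.65.
Keep rows where value <= that value.

S5 | 9.2 ; S10 | 3.3 ; S6 | 22.8 ; S6 | 19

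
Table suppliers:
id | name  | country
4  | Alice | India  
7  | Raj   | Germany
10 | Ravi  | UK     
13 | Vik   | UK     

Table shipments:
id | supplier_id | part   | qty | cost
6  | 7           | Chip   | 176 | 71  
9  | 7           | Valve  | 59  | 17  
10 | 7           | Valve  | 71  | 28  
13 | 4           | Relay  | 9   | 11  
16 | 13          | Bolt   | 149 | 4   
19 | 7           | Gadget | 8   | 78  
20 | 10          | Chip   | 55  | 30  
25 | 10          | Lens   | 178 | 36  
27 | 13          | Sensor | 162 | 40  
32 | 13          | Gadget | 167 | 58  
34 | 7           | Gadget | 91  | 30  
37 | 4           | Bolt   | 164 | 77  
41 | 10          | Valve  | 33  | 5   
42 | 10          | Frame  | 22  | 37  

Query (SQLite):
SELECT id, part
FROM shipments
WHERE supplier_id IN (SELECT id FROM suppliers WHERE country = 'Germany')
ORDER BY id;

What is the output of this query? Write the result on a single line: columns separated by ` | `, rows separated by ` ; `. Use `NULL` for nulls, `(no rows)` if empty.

6 | Chip ; 9 | Valve ; 10 | Valve ; 19 | Gadget ; 34 | Gadget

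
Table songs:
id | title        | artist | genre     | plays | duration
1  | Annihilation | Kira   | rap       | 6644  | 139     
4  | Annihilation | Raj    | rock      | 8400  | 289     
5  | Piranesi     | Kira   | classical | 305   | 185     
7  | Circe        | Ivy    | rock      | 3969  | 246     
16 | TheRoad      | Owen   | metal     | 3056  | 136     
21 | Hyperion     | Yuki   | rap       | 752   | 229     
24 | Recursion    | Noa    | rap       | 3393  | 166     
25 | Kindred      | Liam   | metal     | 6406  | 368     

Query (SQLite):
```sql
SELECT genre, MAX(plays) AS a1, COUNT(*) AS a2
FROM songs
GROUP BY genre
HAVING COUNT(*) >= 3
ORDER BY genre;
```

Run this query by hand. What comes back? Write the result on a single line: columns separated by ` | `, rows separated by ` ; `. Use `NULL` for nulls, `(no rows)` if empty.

Group songs by genre.
Per group compute: MAX(plays), COUNT(*).
HAVING: drop groups with fewer than 3 rows.
  classical: ids {5} → MAX(plays)=305, COUNT(*)=1
  metal: ids {16, 25} → MAX(plays)=6406, COUNT(*)=2
  rap: ids {1, 21, 24} → MAX(plays)=6644, COUNT(*)=3
  rock: ids {4, 7} → MAX(plays)=8400, COUNT(*)=2

rap | 6644 | 3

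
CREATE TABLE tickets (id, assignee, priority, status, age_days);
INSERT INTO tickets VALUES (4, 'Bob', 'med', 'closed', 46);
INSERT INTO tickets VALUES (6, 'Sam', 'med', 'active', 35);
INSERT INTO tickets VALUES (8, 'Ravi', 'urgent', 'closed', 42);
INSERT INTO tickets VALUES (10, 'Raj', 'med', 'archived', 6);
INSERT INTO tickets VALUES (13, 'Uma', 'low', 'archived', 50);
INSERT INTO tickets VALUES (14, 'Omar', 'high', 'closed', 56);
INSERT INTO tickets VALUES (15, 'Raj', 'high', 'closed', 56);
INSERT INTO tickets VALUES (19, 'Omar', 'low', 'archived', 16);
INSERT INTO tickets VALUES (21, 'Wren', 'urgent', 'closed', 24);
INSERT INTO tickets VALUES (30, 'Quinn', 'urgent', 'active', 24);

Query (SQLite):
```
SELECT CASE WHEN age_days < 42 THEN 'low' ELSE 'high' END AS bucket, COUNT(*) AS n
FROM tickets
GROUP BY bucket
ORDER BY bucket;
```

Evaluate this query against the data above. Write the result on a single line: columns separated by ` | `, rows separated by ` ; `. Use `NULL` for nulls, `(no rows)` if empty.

high | 5 ; low | 5

Bucket rows by age_days < 42 → 'low' else 'high'; count each bucket.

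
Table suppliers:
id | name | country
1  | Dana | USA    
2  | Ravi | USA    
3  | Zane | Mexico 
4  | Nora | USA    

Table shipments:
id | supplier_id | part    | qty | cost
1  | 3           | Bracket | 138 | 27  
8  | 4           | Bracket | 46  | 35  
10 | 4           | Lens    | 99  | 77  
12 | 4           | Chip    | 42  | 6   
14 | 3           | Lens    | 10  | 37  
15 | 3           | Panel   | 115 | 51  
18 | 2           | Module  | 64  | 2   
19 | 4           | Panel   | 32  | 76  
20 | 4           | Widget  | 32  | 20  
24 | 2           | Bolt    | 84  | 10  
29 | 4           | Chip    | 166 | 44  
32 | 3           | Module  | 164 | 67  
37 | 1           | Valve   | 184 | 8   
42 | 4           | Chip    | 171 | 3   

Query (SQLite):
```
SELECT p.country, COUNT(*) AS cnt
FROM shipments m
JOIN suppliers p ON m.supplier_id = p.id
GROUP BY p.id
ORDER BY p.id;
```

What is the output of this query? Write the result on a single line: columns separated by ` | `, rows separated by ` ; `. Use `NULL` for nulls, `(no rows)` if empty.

USA | 1 ; USA | 2 ; Mexico | 4 ; USA | 7

Join each shipments row to its suppliers via supplier_id.
Group joined rows by suppliers.id; compute COUNT(*) per group.
  1: ids {37} → COUNT(*)=1
  2: ids {18, 24} → COUNT(*)=2
  3: ids {1, 14, 15, 32} → COUNT(*)=4
  4: ids {8, 10, 12, 19, 20, 29, 42} → COUNT(*)=7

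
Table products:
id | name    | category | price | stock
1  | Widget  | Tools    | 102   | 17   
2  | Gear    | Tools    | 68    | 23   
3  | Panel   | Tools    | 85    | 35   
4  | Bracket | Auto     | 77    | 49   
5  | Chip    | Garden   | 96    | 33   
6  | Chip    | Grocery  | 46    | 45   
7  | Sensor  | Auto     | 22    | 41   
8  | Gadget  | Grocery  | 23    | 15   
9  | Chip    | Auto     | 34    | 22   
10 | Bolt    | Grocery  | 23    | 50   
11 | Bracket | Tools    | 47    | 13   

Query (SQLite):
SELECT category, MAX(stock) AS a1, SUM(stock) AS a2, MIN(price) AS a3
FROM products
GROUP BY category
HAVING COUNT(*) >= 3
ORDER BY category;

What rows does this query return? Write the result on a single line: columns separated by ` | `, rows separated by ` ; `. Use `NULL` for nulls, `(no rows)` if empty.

Group products by category.
Per group compute: MAX(stock), SUM(stock), MIN(price).
HAVING: drop groups with fewer than 3 rows.
  Auto: ids {4, 7, 9} → MAX(stock)=49, SUM(stock)=112, MIN(price)=22
  Garden: ids {5} → MAX(stock)=33, SUM(stock)=33, MIN(price)=96
  Grocery: ids {6, 8, 10} → MAX(stock)=50, SUM(stock)=110, MIN(price)=23
  Tools: ids {1, 2, 3, 11} → MAX(stock)=35, SUM(stock)=88, MIN(price)=47

Auto | 49 | 112 | 22 ; Grocery | 50 | 110 | 23 ; Tools | 35 | 88 | 47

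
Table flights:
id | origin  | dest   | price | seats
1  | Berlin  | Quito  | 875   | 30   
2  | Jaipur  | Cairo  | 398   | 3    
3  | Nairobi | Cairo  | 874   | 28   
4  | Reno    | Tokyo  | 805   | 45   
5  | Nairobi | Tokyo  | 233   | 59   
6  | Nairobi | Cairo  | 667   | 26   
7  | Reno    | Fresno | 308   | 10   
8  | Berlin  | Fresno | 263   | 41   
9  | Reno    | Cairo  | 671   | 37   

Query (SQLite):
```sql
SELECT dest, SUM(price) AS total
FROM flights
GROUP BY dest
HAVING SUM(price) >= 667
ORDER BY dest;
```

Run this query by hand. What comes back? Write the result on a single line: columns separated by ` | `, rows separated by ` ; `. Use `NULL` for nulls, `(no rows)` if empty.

Partition flights by dest; compute SUM(price) within each group.
HAVING: keep groups where SUM(price) >= 667.
  Cairo: ids {2, 3, 6, 9} → SUM(price)=2610
  Fresno: ids {7, 8} → SUM(price)=571
  Quito: ids {1} → SUM(price)=875
  Tokyo: ids {4, 5} → SUM(price)=1038

Cairo | 2610 ; Quito | 875 ; Tokyo | 1038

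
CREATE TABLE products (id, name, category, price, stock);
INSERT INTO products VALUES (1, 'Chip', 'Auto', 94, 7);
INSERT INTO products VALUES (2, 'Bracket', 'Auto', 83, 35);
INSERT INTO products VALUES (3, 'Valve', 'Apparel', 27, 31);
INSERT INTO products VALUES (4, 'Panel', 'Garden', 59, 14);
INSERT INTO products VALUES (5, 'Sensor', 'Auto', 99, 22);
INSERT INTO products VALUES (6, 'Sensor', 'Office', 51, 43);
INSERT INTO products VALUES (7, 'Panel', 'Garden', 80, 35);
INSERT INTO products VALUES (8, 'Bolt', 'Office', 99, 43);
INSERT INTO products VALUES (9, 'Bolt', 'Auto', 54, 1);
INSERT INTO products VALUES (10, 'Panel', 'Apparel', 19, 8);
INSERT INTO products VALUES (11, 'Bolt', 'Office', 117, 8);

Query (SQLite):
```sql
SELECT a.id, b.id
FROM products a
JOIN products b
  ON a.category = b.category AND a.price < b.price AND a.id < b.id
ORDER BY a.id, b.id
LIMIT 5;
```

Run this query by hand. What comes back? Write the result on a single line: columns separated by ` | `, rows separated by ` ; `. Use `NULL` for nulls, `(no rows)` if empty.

1 | 5 ; 2 | 5 ; 4 | 7 ; 6 | 8 ; 6 | 11

Pairs (a,b) with same category, a.price < b.price, a.id < b.id.
category groups: Apparel:{3,10} Auto:{1,2,5,9} Garden:{4,7} Office:{6,8,11}
Ordered by (a.id, b.id); first 5.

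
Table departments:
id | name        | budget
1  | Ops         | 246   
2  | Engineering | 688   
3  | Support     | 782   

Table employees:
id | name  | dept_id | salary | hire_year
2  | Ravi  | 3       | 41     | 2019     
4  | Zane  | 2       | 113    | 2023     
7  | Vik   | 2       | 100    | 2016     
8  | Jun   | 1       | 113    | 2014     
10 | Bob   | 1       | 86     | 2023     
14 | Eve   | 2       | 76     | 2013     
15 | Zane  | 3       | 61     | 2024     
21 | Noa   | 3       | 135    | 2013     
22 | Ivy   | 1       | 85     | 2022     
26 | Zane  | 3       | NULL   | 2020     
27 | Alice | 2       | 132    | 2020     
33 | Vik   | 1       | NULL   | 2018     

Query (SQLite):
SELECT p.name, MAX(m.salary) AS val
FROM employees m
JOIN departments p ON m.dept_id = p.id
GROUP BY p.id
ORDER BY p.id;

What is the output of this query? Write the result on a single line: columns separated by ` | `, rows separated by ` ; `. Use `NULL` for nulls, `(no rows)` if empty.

Join each employees row to its departments via dept_id.
Group joined rows by departments.id; compute MAX(m.salary) per group.
  1: ids {8, 10, 22, 33} → MAX(m.salary)=113
  2: ids {4, 7, 14, 27} → MAX(m.salary)=132
  3: ids {2, 15, 21, 26} → MAX(m.salary)=135

Ops | 113 ; Engineering | 132 ; Support | 135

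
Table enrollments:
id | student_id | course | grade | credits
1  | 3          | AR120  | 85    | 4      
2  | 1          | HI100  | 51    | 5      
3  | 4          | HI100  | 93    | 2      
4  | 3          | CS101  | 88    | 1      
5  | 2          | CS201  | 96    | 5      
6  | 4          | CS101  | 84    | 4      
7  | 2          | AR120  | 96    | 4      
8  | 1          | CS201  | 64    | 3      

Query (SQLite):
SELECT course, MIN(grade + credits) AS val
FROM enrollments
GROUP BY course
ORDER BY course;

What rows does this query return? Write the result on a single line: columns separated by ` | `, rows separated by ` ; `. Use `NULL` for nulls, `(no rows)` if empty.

AR120 | 89 ; CS101 | 88 ; CS201 | 67 ; HI100 | 56

For each row compute grade + credits.
Group by course; take MIN of the expression per group.
  AR120: ids {1, 7} → MIN(grade + credits)=89
  CS101: ids {4, 6} → MIN(grade + credits)=88
  CS201: ids {5, 8} → MIN(grade + credits)=67
  HI100: ids {2, 3} → MIN(grade + credits)=56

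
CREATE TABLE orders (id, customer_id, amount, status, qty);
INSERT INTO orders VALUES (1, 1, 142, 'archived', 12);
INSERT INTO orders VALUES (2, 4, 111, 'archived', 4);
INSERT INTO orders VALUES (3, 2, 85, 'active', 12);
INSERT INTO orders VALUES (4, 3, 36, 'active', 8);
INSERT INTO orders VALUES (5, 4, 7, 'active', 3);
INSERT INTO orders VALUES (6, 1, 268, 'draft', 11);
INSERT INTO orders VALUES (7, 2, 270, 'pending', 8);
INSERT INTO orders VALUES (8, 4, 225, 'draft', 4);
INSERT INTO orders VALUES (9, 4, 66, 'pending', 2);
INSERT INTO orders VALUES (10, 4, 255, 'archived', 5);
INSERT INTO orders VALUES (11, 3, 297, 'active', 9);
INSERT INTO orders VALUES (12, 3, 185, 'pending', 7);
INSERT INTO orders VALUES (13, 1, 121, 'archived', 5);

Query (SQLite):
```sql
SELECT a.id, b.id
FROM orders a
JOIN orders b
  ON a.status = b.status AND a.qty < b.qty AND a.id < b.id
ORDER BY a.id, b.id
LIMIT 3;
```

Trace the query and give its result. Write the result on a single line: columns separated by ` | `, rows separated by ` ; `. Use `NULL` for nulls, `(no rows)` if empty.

Pairs (a,b) with same status, a.qty < b.qty, a.id < b.id.
status groups: active:{3,4,5,11} archived:{1,2,10,13} draft:{6,8} pending:{7,9,12}
Ordered by (a.id, b.id); first 3.

2 | 10 ; 2 | 13 ; 4 | 11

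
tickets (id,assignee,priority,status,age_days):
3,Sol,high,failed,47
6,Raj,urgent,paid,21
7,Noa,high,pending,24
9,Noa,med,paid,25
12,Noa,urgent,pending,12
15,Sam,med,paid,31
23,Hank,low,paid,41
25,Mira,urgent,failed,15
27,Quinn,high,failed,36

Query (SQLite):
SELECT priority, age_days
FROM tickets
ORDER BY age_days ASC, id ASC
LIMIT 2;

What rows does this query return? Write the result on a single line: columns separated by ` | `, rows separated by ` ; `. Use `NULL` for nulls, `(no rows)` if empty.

urgent | 12 ; urgent | 15

Sort by age_days asc, tiebreak id asc: (12, id=12), (15, id=25), (21, id=6), (24, id=7), (25, id=9) …. Take first 2.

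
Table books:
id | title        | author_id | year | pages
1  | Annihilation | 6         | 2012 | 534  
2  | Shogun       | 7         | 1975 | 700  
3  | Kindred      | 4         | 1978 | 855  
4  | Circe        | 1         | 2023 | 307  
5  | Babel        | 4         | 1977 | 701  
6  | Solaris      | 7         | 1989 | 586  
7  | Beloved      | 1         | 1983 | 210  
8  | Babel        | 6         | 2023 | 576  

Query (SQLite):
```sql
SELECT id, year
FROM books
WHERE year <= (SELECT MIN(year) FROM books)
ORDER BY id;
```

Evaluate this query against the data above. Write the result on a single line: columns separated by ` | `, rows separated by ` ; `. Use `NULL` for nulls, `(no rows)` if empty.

2 | 1975

Scalar subquery: MIN(year) over all books rows = 1975.
Keep rows where year <= that value.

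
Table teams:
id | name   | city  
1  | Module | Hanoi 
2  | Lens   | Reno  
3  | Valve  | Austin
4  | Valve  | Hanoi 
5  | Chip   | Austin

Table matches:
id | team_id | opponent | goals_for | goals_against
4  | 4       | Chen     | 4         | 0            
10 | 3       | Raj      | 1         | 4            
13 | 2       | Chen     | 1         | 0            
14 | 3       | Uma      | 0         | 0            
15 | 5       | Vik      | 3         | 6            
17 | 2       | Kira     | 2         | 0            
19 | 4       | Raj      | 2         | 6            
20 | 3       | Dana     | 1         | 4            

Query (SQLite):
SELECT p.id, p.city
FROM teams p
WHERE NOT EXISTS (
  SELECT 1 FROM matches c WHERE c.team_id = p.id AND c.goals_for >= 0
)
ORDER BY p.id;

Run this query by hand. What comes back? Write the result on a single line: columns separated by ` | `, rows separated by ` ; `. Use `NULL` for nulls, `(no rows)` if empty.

For each teams row, check whether any matches with matching team_id has goals_for >= 0.
Keep rows where that is false.

1 | Hanoi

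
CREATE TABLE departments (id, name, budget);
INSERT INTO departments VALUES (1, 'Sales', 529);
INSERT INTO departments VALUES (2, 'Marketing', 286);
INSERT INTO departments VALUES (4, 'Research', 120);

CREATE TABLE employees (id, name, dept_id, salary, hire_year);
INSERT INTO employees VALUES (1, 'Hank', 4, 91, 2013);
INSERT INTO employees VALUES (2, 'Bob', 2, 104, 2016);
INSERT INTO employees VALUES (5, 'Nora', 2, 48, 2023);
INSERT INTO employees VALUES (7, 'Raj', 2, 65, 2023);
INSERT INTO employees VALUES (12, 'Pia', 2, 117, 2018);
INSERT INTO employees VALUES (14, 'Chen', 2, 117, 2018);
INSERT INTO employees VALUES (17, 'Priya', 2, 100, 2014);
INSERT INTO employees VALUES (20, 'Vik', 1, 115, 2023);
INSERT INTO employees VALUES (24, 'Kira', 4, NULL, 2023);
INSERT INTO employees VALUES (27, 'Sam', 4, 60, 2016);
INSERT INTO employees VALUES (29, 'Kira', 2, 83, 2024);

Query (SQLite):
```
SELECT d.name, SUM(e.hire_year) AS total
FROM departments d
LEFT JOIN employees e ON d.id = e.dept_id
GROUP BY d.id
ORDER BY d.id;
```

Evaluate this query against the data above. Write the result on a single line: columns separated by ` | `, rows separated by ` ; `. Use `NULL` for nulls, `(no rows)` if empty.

LEFT JOIN keeps every departments row; unmatched ones get NULL for employees columns.
Group by departments.id and compute SUM(e.hire_year). SUM over an all-NULL group is NULL.
  1: ids {20} → SUM(e.hire_year)=2023
  2: ids {2, 5, 7, 12, 14, 17, 29} → SUM(e.hire_year)=14136
  4: ids {1, 24, 27} → SUM(e.hire_year)=6052

Sales | 2023 ; Marketing | 14136 ; Research | 6052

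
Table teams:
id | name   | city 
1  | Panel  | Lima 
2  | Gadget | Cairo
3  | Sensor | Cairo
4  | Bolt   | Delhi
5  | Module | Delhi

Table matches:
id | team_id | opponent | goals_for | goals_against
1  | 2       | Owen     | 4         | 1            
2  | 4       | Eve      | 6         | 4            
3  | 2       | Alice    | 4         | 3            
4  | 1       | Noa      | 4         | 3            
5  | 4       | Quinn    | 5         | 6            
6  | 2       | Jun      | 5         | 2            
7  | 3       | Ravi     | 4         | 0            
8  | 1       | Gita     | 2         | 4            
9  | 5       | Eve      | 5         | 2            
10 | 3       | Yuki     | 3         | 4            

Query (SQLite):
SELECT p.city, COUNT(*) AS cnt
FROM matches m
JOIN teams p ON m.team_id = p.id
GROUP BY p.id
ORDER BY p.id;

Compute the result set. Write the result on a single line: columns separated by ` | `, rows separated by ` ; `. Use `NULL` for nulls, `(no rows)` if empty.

Lima | 2 ; Cairo | 3 ; Cairo | 2 ; Delhi | 2 ; Delhi | 1

Join each matches row to its teams via team_id.
Group joined rows by teams.id; compute COUNT(*) per group.
  1: ids {4, 8} → COUNT(*)=2
  2: ids {1, 3, 6} → COUNT(*)=3
  3: ids {7, 10} → COUNT(*)=2
  4: ids {2, 5} → COUNT(*)=2
  5: ids {9} → COUNT(*)=1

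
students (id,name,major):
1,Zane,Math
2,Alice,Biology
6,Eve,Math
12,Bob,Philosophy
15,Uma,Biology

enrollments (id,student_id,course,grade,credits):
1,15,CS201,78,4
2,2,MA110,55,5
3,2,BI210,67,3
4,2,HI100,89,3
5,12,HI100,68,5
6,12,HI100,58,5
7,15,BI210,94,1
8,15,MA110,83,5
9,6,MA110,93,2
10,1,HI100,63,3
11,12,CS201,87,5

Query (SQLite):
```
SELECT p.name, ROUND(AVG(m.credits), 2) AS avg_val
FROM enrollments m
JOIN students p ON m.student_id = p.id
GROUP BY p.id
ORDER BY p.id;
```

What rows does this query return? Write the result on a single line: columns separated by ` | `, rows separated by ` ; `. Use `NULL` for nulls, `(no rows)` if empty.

Join each enrollments row to its students via student_id.
Group joined rows by students.id; compute ROUND(AVG(m.credits), 2) per group.
  1: ids {10} → ROUND(AVG(m.credits), 2)=3
  2: ids {2, 3, 4} → ROUND(AVG(m.credits), 2)=3.67
  6: ids {9} → ROUND(AVG(m.credits), 2)=2
  12: ids {5, 6, 11} → ROUND(AVG(m.credits), 2)=5
  15: ids {1, 7, 8} → ROUND(AVG(m.credits), 2)=3.33

Zane | 3 ; Alice | 3.67 ; Eve | 2 ; Bob | 5 ; Uma | 3.33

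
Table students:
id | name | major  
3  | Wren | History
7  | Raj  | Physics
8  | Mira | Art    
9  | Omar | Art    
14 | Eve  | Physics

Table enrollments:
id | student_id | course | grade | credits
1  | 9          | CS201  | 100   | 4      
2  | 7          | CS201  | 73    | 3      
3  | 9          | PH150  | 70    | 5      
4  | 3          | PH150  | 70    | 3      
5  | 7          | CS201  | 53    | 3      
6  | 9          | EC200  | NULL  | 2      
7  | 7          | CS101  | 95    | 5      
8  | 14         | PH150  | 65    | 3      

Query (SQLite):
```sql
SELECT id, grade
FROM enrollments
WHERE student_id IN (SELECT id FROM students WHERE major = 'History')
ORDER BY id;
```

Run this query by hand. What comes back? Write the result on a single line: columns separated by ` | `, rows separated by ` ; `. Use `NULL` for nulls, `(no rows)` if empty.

Inner query: students.id where major = 'History'.
Outer: keep enrollments rows whose student_id is in that set.
Inner query → {3}

4 | 70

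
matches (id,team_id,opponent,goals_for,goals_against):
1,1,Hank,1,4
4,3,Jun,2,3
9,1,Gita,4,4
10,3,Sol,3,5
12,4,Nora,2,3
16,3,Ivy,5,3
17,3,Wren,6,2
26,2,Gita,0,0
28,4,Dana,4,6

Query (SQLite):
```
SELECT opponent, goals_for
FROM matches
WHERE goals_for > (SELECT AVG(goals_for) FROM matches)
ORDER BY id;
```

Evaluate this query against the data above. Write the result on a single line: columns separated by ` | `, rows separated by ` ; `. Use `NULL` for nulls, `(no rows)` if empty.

Gita | 4 ; Ivy | 5 ; Wren | 6 ; Dana | 4

Scalar subquery: AVG(goals_for) over all matches rows = 3.0.
Keep rows where goals_for > that value.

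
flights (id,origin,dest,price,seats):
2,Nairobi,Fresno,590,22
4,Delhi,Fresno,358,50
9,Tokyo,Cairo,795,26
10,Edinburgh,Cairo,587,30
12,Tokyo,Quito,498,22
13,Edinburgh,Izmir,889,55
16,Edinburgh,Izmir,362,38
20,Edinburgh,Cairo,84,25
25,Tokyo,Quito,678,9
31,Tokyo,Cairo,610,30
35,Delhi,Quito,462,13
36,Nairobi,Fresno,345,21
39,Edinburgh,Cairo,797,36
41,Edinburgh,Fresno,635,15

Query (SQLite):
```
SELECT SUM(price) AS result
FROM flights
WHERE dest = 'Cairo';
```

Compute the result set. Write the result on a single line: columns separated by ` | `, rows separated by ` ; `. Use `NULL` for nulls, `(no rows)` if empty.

2873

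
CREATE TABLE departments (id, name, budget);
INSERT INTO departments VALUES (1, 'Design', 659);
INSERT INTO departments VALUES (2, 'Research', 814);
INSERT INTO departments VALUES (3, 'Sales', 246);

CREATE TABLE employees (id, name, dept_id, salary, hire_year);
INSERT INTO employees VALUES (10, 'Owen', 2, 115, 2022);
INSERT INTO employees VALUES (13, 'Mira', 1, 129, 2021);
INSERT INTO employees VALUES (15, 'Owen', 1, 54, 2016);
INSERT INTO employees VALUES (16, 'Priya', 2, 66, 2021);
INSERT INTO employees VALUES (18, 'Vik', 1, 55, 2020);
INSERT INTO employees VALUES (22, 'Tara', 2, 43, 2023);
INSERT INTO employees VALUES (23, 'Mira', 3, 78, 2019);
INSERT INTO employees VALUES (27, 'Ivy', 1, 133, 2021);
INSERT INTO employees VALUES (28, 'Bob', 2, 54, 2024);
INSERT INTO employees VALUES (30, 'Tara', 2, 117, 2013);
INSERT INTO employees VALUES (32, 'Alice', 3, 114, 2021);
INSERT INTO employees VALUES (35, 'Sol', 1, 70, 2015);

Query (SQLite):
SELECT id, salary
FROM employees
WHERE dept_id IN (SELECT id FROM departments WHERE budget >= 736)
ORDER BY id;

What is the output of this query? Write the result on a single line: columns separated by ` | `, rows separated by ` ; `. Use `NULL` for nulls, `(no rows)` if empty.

10 | 115 ; 16 | 66 ; 22 | 43 ; 28 | 54 ; 30 | 117

Inner query: departments.id where budget >= 736.
Outer: keep employees rows whose dept_id is in that set.
Inner query → {2}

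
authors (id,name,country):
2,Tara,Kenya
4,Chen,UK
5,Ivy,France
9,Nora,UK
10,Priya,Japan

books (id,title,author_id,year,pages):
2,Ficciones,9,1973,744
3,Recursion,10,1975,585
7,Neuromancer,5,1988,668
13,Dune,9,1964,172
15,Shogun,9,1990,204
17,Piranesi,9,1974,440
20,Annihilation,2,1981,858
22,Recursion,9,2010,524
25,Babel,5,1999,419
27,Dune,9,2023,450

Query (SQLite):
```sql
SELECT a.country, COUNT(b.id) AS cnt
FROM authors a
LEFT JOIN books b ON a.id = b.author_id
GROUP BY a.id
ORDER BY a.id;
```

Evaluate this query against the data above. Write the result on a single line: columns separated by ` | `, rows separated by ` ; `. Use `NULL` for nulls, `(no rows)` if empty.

Kenya | 1 ; UK | 0 ; France | 2 ; UK | 6 ; Japan | 1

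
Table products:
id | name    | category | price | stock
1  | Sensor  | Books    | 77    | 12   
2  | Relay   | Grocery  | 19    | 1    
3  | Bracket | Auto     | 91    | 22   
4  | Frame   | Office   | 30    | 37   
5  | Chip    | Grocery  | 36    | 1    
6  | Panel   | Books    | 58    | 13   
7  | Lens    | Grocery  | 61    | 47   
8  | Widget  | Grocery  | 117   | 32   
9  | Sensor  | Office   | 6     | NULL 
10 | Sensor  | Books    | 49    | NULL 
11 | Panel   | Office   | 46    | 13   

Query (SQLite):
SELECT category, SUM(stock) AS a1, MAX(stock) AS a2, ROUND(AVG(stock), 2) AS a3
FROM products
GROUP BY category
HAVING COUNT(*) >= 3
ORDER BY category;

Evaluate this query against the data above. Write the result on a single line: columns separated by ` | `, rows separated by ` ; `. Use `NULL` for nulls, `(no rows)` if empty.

Group products by category.
Per group compute: SUM(stock), MAX(stock), ROUND(AVG(stock), 2).
HAVING: drop groups with fewer than 3 rows.
  Auto: ids {3} → SUM(stock)=22, MAX(stock)=22, ROUND(AVG(stock), 2)=22
  Books: ids {1, 6, 10} → SUM(stock)=25, MAX(stock)=13, ROUND(AVG(stock), 2)=12.5
  Grocery: ids {2, 5, 7, 8} → SUM(stock)=81, MAX(stock)=47, ROUND(AVG(stock), 2)=20.25
  Office: ids {4, 9, 11} → SUM(stock)=50, MAX(stock)=37, ROUND(AVG(stock), 2)=25

Books | 25 | 13 | 12.5 ; Grocery | 81 | 47 | 20.25 ; Office | 50 | 37 | 25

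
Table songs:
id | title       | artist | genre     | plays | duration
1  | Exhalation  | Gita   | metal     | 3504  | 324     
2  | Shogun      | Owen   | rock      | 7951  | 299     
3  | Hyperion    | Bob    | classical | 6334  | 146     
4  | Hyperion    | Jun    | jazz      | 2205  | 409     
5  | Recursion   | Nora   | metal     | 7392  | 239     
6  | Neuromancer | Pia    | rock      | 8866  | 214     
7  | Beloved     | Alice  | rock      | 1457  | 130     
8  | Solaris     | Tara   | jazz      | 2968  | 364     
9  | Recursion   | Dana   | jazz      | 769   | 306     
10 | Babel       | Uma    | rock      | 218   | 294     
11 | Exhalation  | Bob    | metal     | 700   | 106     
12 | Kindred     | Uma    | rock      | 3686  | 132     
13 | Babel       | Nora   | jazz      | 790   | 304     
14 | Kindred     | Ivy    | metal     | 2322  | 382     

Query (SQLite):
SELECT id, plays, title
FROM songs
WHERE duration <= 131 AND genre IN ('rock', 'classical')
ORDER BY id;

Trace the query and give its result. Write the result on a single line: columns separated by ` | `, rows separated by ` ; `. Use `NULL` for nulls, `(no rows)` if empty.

duration <= 131: ids {7, 11}
genre IN ('rock', 'classical'): ids {2, 3, 6, 7, 10, 12}
Combine with AND.

7 | 1457 | Beloved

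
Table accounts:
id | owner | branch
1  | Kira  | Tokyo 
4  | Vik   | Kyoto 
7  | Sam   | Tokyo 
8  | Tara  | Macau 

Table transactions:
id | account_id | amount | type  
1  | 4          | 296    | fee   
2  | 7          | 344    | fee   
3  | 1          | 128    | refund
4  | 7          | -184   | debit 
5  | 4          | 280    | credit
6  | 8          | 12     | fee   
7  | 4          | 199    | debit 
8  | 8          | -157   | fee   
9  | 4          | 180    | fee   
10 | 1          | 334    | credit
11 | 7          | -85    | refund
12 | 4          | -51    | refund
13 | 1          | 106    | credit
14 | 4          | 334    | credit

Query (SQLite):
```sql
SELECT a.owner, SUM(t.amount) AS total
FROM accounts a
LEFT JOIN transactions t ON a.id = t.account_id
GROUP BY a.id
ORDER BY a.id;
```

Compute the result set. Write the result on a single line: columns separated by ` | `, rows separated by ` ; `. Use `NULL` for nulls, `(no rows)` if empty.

LEFT JOIN keeps every accounts row; unmatched ones get NULL for transactions columns.
Group by accounts.id and compute SUM(t.amount). SUM over an all-NULL group is NULL.
  1: ids {3, 10, 13} → SUM(t.amount)=568
  4: ids {1, 5, 7, 9, 12, 14} → SUM(t.amount)=1238
  7: ids {2, 4, 11} → SUM(t.amount)=75
  8: ids {6, 8} → SUM(t.amount)=-145

Kira | 568 ; Vik | 1238 ; Sam | 75 ; Tara | -145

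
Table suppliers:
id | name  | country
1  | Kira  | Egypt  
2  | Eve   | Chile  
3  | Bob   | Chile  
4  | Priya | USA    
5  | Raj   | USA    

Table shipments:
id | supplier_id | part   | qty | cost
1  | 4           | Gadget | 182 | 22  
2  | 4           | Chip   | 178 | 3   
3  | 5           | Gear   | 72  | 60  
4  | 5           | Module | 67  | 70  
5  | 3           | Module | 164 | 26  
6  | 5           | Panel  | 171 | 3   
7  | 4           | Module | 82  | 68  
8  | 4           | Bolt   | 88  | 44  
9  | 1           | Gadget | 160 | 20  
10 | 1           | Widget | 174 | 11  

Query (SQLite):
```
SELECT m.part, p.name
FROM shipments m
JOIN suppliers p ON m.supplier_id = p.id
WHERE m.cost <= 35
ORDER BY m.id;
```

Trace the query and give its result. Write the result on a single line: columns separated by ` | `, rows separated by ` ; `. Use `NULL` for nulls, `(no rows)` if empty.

Each shipments row matches the suppliers row where supplier_id = suppliers.id.
Then keep rows with m.cost <= 35.

Gadget | Priya ; Chip | Priya ; Module | Bob ; Panel | Raj ; Gadget | Kira ; Widget | Kira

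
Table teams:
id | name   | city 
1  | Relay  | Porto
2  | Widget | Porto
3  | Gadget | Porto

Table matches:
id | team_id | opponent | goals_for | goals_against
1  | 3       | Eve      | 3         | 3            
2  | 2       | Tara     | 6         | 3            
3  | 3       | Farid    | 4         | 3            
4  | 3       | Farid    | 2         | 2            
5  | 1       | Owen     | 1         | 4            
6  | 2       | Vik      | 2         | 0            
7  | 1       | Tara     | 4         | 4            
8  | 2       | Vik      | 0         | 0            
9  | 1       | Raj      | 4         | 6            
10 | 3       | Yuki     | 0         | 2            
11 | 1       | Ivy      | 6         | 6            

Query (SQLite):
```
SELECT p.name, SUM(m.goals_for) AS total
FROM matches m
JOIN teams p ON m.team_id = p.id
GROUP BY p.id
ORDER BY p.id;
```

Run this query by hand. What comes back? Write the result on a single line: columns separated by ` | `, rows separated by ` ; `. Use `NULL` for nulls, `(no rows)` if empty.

Relay | 15 ; Widget | 8 ; Gadget | 9

Join each matches row to its teams via team_id.
Group joined rows by teams.id; compute SUM(m.goals_for) per group.
  1: ids {5, 7, 9, 11} → SUM(m.goals_for)=15
  2: ids {2, 6, 8} → SUM(m.goals_for)=8
  3: ids {1, 3, 4, 10} → SUM(m.goals_for)=9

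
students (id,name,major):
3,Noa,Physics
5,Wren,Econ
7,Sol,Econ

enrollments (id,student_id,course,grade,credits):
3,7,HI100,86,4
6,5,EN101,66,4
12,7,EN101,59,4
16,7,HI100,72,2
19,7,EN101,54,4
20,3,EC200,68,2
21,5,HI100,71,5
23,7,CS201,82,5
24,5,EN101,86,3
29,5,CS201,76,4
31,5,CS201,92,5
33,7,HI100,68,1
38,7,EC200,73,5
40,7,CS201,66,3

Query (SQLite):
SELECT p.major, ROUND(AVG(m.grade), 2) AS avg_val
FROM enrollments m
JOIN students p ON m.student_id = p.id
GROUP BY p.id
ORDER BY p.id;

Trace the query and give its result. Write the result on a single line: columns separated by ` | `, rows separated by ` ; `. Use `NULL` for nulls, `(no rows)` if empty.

Physics | 68 ; Econ | 78.2 ; Econ | 70

Join each enrollments row to its students via student_id.
Group joined rows by students.id; compute ROUND(AVG(m.grade), 2) per group.
  3: ids {20} → ROUND(AVG(m.grade), 2)=68
  5: ids {6, 21, 24, 29, 31} → ROUND(AVG(m.grade), 2)=78.2
  7: ids {3, 12, 16, 19, 23, 33, 38, 40} → ROUND(AVG(m.grade), 2)=70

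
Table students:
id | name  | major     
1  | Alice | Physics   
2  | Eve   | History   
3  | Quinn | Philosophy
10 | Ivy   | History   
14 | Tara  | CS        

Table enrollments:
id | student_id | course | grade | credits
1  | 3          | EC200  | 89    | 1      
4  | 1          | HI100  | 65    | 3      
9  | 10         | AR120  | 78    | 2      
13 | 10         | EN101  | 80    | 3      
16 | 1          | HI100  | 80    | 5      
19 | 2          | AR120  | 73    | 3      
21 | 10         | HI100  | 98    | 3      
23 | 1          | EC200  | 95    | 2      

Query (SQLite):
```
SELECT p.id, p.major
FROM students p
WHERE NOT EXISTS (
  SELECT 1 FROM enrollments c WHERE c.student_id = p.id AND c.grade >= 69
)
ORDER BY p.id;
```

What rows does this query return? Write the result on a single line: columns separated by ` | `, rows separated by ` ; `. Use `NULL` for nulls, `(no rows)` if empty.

For each students row, check whether any enrollments with matching student_id has grade >= 69.
Keep rows where that is false.

14 | CS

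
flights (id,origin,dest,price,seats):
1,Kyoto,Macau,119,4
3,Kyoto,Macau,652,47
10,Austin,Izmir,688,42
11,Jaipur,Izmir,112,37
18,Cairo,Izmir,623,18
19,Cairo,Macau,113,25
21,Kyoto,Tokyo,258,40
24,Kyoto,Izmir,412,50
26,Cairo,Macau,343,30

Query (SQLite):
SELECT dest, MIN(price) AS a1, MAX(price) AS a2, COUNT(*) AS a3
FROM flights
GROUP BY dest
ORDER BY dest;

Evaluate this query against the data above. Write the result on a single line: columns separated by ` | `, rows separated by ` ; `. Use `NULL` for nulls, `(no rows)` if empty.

Group flights by dest.
Per group compute: MIN(price), MAX(price), COUNT(*).
  Izmir: ids {10, 11, 18, 24} → MIN(price)=112, MAX(price)=688, COUNT(*)=4
  Macau: ids {1, 3, 19, 26} → MIN(price)=113, MAX(price)=652, COUNT(*)=4
  Tokyo: ids {21} → MIN(price)=258, MAX(price)=258, COUNT(*)=1

Izmir | 112 | 688 | 4 ; Macau | 113 | 652 | 4 ; Tokyo | 258 | 258 | 1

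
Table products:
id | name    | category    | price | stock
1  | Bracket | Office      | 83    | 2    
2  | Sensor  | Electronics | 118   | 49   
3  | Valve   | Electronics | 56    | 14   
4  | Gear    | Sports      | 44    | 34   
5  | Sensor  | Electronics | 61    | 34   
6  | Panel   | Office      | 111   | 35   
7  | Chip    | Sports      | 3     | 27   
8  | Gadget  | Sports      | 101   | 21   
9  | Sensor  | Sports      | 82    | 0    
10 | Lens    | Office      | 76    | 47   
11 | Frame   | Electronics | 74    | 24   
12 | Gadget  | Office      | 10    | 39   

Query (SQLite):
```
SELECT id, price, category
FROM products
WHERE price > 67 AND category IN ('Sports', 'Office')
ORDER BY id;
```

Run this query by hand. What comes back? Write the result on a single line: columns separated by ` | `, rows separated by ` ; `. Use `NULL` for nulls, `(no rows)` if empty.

price > 67: ids {1, 2, 6, 8, 9, 10, 11}
category IN ('Sports', 'Office'): ids {1, 4, 6, 7, 8, 9, 10, 12}
Combine with AND.

1 | 83 | Office ; 6 | 111 | Office ; 8 | 101 | Sports ; 9 | 82 | Sports ; 10 | 76 | Office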